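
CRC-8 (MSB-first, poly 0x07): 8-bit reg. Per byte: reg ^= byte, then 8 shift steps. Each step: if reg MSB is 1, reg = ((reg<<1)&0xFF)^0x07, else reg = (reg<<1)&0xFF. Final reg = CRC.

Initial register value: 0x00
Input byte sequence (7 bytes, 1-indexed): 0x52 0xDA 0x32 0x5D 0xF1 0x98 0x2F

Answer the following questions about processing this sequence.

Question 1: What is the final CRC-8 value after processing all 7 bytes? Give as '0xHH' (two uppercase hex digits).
Answer: 0x25

Derivation:
After byte 1 (0x52): reg=0xB9
After byte 2 (0xDA): reg=0x2E
After byte 3 (0x32): reg=0x54
After byte 4 (0x5D): reg=0x3F
After byte 5 (0xF1): reg=0x64
After byte 6 (0x98): reg=0xFA
After byte 7 (0x2F): reg=0x25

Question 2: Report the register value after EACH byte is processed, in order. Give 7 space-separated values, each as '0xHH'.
0xB9 0x2E 0x54 0x3F 0x64 0xFA 0x25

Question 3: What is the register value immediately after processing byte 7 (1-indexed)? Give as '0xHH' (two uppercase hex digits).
Answer: 0x25

Derivation:
After byte 1 (0x52): reg=0xB9
After byte 2 (0xDA): reg=0x2E
After byte 3 (0x32): reg=0x54
After byte 4 (0x5D): reg=0x3F
After byte 5 (0xF1): reg=0x64
After byte 6 (0x98): reg=0xFA
After byte 7 (0x2F): reg=0x25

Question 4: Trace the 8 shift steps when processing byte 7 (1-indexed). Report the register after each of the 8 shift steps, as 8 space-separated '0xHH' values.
After byte 1 (0x52): reg=0xB9
After byte 2 (0xDA): reg=0x2E
After byte 3 (0x32): reg=0x54
After byte 4 (0x5D): reg=0x3F
After byte 5 (0xF1): reg=0x64
After byte 6 (0x98): reg=0xFA
Register before byte 7: 0xFA
After XOR with byte 0x2F: 0xD5

Answer: 0xAD 0x5D 0xBA 0x73 0xE6 0xCB 0x91 0x25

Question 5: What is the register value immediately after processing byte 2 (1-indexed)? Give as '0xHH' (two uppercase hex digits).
Answer: 0x2E

Derivation:
After byte 1 (0x52): reg=0xB9
After byte 2 (0xDA): reg=0x2E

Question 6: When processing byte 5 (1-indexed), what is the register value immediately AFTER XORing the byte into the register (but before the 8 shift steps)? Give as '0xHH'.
Register before byte 5: 0x3F
Byte 5: 0xF1
0x3F XOR 0xF1 = 0xCE

Answer: 0xCE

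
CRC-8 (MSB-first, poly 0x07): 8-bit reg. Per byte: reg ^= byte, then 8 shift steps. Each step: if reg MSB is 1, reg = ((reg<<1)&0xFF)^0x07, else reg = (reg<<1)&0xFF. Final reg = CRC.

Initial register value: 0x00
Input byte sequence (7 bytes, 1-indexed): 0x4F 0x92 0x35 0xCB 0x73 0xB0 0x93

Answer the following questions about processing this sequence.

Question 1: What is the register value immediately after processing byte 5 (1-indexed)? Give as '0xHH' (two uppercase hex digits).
After byte 1 (0x4F): reg=0xEA
After byte 2 (0x92): reg=0x6F
After byte 3 (0x35): reg=0x81
After byte 4 (0xCB): reg=0xF1
After byte 5 (0x73): reg=0x87

Answer: 0x87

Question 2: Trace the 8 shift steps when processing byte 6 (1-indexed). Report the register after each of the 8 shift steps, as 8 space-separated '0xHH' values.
After byte 1 (0x4F): reg=0xEA
After byte 2 (0x92): reg=0x6F
After byte 3 (0x35): reg=0x81
After byte 4 (0xCB): reg=0xF1
After byte 5 (0x73): reg=0x87
Register before byte 6: 0x87
After XOR with byte 0xB0: 0x37

Answer: 0x6E 0xDC 0xBF 0x79 0xF2 0xE3 0xC1 0x85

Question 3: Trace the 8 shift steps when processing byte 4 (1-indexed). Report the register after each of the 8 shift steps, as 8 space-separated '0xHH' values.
Answer: 0x94 0x2F 0x5E 0xBC 0x7F 0xFE 0xFB 0xF1

Derivation:
After byte 1 (0x4F): reg=0xEA
After byte 2 (0x92): reg=0x6F
After byte 3 (0x35): reg=0x81
Register before byte 4: 0x81
After XOR with byte 0xCB: 0x4A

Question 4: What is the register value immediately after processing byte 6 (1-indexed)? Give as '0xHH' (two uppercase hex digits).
After byte 1 (0x4F): reg=0xEA
After byte 2 (0x92): reg=0x6F
After byte 3 (0x35): reg=0x81
After byte 4 (0xCB): reg=0xF1
After byte 5 (0x73): reg=0x87
After byte 6 (0xB0): reg=0x85

Answer: 0x85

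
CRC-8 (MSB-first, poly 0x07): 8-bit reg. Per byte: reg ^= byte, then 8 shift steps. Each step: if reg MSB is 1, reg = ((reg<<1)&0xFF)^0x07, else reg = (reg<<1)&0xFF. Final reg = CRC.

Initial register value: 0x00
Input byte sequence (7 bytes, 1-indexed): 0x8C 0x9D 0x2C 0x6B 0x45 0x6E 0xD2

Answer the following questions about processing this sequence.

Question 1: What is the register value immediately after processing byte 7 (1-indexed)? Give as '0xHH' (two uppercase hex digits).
Answer: 0xDD

Derivation:
After byte 1 (0x8C): reg=0xAD
After byte 2 (0x9D): reg=0x90
After byte 3 (0x2C): reg=0x3D
After byte 4 (0x6B): reg=0xA5
After byte 5 (0x45): reg=0xAE
After byte 6 (0x6E): reg=0x4E
After byte 7 (0xD2): reg=0xDD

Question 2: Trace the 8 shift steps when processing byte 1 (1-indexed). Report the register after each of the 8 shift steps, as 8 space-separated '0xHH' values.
Register before byte 1: 0x00
After XOR with byte 0x8C: 0x8C

Answer: 0x1F 0x3E 0x7C 0xF8 0xF7 0xE9 0xD5 0xAD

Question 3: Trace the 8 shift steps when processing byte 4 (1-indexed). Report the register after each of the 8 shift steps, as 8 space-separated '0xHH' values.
After byte 1 (0x8C): reg=0xAD
After byte 2 (0x9D): reg=0x90
After byte 3 (0x2C): reg=0x3D
Register before byte 4: 0x3D
After XOR with byte 0x6B: 0x56

Answer: 0xAC 0x5F 0xBE 0x7B 0xF6 0xEB 0xD1 0xA5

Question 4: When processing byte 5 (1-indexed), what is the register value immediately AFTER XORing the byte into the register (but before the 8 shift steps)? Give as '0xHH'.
Register before byte 5: 0xA5
Byte 5: 0x45
0xA5 XOR 0x45 = 0xE0

Answer: 0xE0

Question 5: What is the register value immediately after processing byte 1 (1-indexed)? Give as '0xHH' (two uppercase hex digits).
Answer: 0xAD

Derivation:
After byte 1 (0x8C): reg=0xAD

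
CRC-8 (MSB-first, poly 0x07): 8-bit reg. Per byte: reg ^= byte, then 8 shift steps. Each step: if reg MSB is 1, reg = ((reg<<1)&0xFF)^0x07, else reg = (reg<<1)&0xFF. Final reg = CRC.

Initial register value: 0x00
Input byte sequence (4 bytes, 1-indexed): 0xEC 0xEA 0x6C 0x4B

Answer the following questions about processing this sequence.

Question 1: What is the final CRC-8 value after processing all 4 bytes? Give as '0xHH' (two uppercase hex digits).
After byte 1 (0xEC): reg=0x8A
After byte 2 (0xEA): reg=0x27
After byte 3 (0x6C): reg=0xF6
After byte 4 (0x4B): reg=0x3A

Answer: 0x3A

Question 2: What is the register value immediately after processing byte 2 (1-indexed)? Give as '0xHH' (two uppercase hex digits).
Answer: 0x27

Derivation:
After byte 1 (0xEC): reg=0x8A
After byte 2 (0xEA): reg=0x27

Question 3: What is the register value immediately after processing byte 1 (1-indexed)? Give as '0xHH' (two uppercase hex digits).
Answer: 0x8A

Derivation:
After byte 1 (0xEC): reg=0x8A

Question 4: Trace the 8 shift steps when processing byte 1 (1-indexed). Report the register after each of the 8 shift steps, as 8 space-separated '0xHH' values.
Register before byte 1: 0x00
After XOR with byte 0xEC: 0xEC

Answer: 0xDF 0xB9 0x75 0xEA 0xD3 0xA1 0x45 0x8A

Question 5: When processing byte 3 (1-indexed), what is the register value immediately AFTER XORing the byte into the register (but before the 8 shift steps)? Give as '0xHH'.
Answer: 0x4B

Derivation:
Register before byte 3: 0x27
Byte 3: 0x6C
0x27 XOR 0x6C = 0x4B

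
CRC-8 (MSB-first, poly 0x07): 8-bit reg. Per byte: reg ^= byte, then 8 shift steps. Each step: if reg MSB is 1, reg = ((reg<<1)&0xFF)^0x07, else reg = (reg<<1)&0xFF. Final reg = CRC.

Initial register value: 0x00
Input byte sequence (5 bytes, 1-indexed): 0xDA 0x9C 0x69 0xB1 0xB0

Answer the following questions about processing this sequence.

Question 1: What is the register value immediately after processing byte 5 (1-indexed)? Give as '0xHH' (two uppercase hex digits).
After byte 1 (0xDA): reg=0x08
After byte 2 (0x9C): reg=0xE5
After byte 3 (0x69): reg=0xAD
After byte 4 (0xB1): reg=0x54
After byte 5 (0xB0): reg=0xB2

Answer: 0xB2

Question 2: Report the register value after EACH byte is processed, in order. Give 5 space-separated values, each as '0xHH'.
0x08 0xE5 0xAD 0x54 0xB2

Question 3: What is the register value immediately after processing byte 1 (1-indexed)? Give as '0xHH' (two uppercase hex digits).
After byte 1 (0xDA): reg=0x08

Answer: 0x08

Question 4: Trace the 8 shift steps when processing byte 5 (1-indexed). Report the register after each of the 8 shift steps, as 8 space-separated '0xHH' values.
Answer: 0xCF 0x99 0x35 0x6A 0xD4 0xAF 0x59 0xB2

Derivation:
After byte 1 (0xDA): reg=0x08
After byte 2 (0x9C): reg=0xE5
After byte 3 (0x69): reg=0xAD
After byte 4 (0xB1): reg=0x54
Register before byte 5: 0x54
After XOR with byte 0xB0: 0xE4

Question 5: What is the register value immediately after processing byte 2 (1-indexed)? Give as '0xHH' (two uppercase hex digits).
After byte 1 (0xDA): reg=0x08
After byte 2 (0x9C): reg=0xE5

Answer: 0xE5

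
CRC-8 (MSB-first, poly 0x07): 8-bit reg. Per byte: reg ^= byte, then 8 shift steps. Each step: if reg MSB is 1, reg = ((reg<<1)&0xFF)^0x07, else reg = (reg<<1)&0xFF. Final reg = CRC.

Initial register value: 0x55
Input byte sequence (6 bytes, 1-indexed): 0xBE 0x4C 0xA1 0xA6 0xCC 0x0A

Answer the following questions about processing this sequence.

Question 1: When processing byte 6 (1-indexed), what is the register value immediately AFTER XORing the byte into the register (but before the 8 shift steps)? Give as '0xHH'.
Register before byte 6: 0xD8
Byte 6: 0x0A
0xD8 XOR 0x0A = 0xD2

Answer: 0xD2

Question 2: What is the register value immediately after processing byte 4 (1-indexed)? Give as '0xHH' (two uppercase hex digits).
Answer: 0xE4

Derivation:
After byte 1 (0xBE): reg=0x9F
After byte 2 (0x4C): reg=0x37
After byte 3 (0xA1): reg=0xEB
After byte 4 (0xA6): reg=0xE4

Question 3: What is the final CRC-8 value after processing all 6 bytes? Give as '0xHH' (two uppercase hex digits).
Answer: 0x30

Derivation:
After byte 1 (0xBE): reg=0x9F
After byte 2 (0x4C): reg=0x37
After byte 3 (0xA1): reg=0xEB
After byte 4 (0xA6): reg=0xE4
After byte 5 (0xCC): reg=0xD8
After byte 6 (0x0A): reg=0x30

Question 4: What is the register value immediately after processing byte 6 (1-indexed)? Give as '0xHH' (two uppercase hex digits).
After byte 1 (0xBE): reg=0x9F
After byte 2 (0x4C): reg=0x37
After byte 3 (0xA1): reg=0xEB
After byte 4 (0xA6): reg=0xE4
After byte 5 (0xCC): reg=0xD8
After byte 6 (0x0A): reg=0x30

Answer: 0x30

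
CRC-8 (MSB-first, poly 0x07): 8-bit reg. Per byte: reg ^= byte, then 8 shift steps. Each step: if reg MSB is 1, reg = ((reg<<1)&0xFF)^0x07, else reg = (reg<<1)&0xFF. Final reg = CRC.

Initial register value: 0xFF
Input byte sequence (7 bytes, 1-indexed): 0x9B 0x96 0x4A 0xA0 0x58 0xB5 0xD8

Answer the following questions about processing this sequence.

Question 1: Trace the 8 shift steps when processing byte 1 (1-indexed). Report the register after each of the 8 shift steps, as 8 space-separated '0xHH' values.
Answer: 0xC8 0x97 0x29 0x52 0xA4 0x4F 0x9E 0x3B

Derivation:
Register before byte 1: 0xFF
After XOR with byte 0x9B: 0x64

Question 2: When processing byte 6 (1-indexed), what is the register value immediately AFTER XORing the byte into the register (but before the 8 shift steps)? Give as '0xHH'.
Answer: 0x22

Derivation:
Register before byte 6: 0x97
Byte 6: 0xB5
0x97 XOR 0xB5 = 0x22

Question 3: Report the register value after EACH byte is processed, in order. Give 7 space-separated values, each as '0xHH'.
0x3B 0x4A 0x00 0x69 0x97 0xEE 0x82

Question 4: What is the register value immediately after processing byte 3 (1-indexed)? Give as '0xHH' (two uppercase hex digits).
Answer: 0x00

Derivation:
After byte 1 (0x9B): reg=0x3B
After byte 2 (0x96): reg=0x4A
After byte 3 (0x4A): reg=0x00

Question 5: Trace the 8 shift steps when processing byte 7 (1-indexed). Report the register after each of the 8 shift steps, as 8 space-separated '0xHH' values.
Answer: 0x6C 0xD8 0xB7 0x69 0xD2 0xA3 0x41 0x82

Derivation:
After byte 1 (0x9B): reg=0x3B
After byte 2 (0x96): reg=0x4A
After byte 3 (0x4A): reg=0x00
After byte 4 (0xA0): reg=0x69
After byte 5 (0x58): reg=0x97
After byte 6 (0xB5): reg=0xEE
Register before byte 7: 0xEE
After XOR with byte 0xD8: 0x36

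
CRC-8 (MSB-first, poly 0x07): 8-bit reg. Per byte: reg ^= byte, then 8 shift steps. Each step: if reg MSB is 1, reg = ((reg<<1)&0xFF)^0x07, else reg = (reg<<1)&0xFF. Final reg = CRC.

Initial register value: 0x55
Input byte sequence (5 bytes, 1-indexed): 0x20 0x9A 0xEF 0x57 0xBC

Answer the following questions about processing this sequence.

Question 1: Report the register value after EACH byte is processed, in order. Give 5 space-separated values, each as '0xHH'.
0x4C 0x2C 0x47 0x70 0x6A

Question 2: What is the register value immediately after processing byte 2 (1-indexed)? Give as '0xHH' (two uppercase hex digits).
After byte 1 (0x20): reg=0x4C
After byte 2 (0x9A): reg=0x2C

Answer: 0x2C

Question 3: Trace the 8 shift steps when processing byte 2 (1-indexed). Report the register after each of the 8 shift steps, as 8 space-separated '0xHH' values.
Answer: 0xAB 0x51 0xA2 0x43 0x86 0x0B 0x16 0x2C

Derivation:
After byte 1 (0x20): reg=0x4C
Register before byte 2: 0x4C
After XOR with byte 0x9A: 0xD6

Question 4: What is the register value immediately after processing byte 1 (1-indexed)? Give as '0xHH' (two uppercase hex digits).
Answer: 0x4C

Derivation:
After byte 1 (0x20): reg=0x4C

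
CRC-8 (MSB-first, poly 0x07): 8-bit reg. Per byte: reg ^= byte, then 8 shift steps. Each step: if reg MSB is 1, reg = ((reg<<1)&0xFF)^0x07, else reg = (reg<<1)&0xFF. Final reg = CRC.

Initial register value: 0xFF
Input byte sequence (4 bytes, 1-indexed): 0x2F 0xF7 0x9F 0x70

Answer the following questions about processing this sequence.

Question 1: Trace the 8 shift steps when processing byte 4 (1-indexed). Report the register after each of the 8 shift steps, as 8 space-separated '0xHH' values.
After byte 1 (0x2F): reg=0x3E
After byte 2 (0xF7): reg=0x71
After byte 3 (0x9F): reg=0x84
Register before byte 4: 0x84
After XOR with byte 0x70: 0xF4

Answer: 0xEF 0xD9 0xB5 0x6D 0xDA 0xB3 0x61 0xC2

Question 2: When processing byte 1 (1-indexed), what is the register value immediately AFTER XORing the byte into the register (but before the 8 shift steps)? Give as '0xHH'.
Answer: 0xD0

Derivation:
Register before byte 1: 0xFF
Byte 1: 0x2F
0xFF XOR 0x2F = 0xD0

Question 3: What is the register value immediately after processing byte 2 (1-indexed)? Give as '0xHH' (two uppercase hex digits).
After byte 1 (0x2F): reg=0x3E
After byte 2 (0xF7): reg=0x71

Answer: 0x71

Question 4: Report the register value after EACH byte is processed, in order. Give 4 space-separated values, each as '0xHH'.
0x3E 0x71 0x84 0xC2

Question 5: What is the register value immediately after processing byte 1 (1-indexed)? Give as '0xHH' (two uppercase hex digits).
After byte 1 (0x2F): reg=0x3E

Answer: 0x3E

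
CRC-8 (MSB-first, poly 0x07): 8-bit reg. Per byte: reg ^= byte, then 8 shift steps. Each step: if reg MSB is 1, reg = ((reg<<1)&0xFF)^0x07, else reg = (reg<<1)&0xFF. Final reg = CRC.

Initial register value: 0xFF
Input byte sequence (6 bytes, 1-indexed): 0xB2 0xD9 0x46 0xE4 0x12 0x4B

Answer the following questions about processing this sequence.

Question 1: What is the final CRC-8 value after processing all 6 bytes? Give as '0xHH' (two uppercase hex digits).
Answer: 0xA3

Derivation:
After byte 1 (0xB2): reg=0xE4
After byte 2 (0xD9): reg=0xB3
After byte 3 (0x46): reg=0xC5
After byte 4 (0xE4): reg=0xE7
After byte 5 (0x12): reg=0xC5
After byte 6 (0x4B): reg=0xA3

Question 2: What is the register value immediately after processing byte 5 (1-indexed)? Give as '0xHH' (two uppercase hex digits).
After byte 1 (0xB2): reg=0xE4
After byte 2 (0xD9): reg=0xB3
After byte 3 (0x46): reg=0xC5
After byte 4 (0xE4): reg=0xE7
After byte 5 (0x12): reg=0xC5

Answer: 0xC5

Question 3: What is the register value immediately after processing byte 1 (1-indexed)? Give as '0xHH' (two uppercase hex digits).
Answer: 0xE4

Derivation:
After byte 1 (0xB2): reg=0xE4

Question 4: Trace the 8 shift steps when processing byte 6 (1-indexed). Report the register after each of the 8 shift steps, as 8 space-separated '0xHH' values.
Answer: 0x1B 0x36 0x6C 0xD8 0xB7 0x69 0xD2 0xA3

Derivation:
After byte 1 (0xB2): reg=0xE4
After byte 2 (0xD9): reg=0xB3
After byte 3 (0x46): reg=0xC5
After byte 4 (0xE4): reg=0xE7
After byte 5 (0x12): reg=0xC5
Register before byte 6: 0xC5
After XOR with byte 0x4B: 0x8E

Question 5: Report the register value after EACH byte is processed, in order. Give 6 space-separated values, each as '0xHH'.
0xE4 0xB3 0xC5 0xE7 0xC5 0xA3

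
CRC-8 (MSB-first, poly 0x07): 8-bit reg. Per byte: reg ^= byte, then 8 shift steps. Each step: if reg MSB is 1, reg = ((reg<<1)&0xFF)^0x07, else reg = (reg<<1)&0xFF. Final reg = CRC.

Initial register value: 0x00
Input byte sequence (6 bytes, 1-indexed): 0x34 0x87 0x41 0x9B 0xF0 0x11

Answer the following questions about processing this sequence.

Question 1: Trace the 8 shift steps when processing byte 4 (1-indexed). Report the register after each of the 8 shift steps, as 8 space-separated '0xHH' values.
After byte 1 (0x34): reg=0x8C
After byte 2 (0x87): reg=0x31
After byte 3 (0x41): reg=0x57
Register before byte 4: 0x57
After XOR with byte 0x9B: 0xCC

Answer: 0x9F 0x39 0x72 0xE4 0xCF 0x99 0x35 0x6A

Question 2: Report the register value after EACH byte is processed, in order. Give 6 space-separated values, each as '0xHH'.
0x8C 0x31 0x57 0x6A 0xCF 0x14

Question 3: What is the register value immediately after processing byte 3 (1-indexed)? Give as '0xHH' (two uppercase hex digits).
After byte 1 (0x34): reg=0x8C
After byte 2 (0x87): reg=0x31
After byte 3 (0x41): reg=0x57

Answer: 0x57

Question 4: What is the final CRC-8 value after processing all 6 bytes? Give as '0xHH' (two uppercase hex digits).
Answer: 0x14

Derivation:
After byte 1 (0x34): reg=0x8C
After byte 2 (0x87): reg=0x31
After byte 3 (0x41): reg=0x57
After byte 4 (0x9B): reg=0x6A
After byte 5 (0xF0): reg=0xCF
After byte 6 (0x11): reg=0x14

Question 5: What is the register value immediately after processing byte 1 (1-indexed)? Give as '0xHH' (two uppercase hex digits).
Answer: 0x8C

Derivation:
After byte 1 (0x34): reg=0x8C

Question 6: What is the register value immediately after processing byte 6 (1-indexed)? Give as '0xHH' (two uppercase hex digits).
After byte 1 (0x34): reg=0x8C
After byte 2 (0x87): reg=0x31
After byte 3 (0x41): reg=0x57
After byte 4 (0x9B): reg=0x6A
After byte 5 (0xF0): reg=0xCF
After byte 6 (0x11): reg=0x14

Answer: 0x14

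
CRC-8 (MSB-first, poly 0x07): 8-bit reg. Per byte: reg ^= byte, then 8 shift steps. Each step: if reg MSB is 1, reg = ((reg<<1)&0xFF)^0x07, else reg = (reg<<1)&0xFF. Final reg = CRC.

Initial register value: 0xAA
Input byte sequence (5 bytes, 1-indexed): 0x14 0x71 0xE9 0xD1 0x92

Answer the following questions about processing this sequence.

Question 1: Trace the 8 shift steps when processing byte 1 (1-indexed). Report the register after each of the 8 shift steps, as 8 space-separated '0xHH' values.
Register before byte 1: 0xAA
After XOR with byte 0x14: 0xBE

Answer: 0x7B 0xF6 0xEB 0xD1 0xA5 0x4D 0x9A 0x33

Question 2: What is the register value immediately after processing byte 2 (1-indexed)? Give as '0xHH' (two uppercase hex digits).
Answer: 0xC9

Derivation:
After byte 1 (0x14): reg=0x33
After byte 2 (0x71): reg=0xC9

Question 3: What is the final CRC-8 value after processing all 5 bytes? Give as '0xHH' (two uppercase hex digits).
After byte 1 (0x14): reg=0x33
After byte 2 (0x71): reg=0xC9
After byte 3 (0xE9): reg=0xE0
After byte 4 (0xD1): reg=0x97
After byte 5 (0x92): reg=0x1B

Answer: 0x1B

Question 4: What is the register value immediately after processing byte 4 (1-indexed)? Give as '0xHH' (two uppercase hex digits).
Answer: 0x97

Derivation:
After byte 1 (0x14): reg=0x33
After byte 2 (0x71): reg=0xC9
After byte 3 (0xE9): reg=0xE0
After byte 4 (0xD1): reg=0x97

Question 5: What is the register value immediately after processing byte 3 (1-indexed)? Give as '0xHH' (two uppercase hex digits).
Answer: 0xE0

Derivation:
After byte 1 (0x14): reg=0x33
After byte 2 (0x71): reg=0xC9
After byte 3 (0xE9): reg=0xE0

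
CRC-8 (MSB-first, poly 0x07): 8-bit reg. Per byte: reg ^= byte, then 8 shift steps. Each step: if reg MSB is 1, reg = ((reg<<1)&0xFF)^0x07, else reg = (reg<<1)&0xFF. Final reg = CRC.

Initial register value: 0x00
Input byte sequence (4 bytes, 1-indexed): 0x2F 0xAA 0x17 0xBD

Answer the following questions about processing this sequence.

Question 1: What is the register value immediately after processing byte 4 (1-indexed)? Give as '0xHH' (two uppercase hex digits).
After byte 1 (0x2F): reg=0xCD
After byte 2 (0xAA): reg=0x32
After byte 3 (0x17): reg=0xFB
After byte 4 (0xBD): reg=0xD5

Answer: 0xD5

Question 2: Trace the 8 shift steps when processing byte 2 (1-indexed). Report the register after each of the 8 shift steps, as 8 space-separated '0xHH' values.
Answer: 0xCE 0x9B 0x31 0x62 0xC4 0x8F 0x19 0x32

Derivation:
After byte 1 (0x2F): reg=0xCD
Register before byte 2: 0xCD
After XOR with byte 0xAA: 0x67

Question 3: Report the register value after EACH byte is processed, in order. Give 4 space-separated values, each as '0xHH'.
0xCD 0x32 0xFB 0xD5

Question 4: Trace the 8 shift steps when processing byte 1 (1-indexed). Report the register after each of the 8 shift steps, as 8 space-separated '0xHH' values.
Answer: 0x5E 0xBC 0x7F 0xFE 0xFB 0xF1 0xE5 0xCD

Derivation:
Register before byte 1: 0x00
After XOR with byte 0x2F: 0x2F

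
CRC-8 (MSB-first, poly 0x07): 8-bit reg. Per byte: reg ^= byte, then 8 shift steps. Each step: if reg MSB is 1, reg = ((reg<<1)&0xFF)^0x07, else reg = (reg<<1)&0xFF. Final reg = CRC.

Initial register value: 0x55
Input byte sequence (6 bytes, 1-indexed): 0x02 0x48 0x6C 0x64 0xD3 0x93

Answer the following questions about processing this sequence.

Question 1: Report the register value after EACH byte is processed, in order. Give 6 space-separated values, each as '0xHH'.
0xA2 0x98 0xC2 0x7B 0x51 0x40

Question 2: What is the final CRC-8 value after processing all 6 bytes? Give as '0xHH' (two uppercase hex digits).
After byte 1 (0x02): reg=0xA2
After byte 2 (0x48): reg=0x98
After byte 3 (0x6C): reg=0xC2
After byte 4 (0x64): reg=0x7B
After byte 5 (0xD3): reg=0x51
After byte 6 (0x93): reg=0x40

Answer: 0x40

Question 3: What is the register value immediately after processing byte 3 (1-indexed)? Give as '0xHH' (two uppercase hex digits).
After byte 1 (0x02): reg=0xA2
After byte 2 (0x48): reg=0x98
After byte 3 (0x6C): reg=0xC2

Answer: 0xC2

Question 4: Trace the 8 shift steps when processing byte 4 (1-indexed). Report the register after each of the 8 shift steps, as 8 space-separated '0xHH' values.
Answer: 0x4B 0x96 0x2B 0x56 0xAC 0x5F 0xBE 0x7B

Derivation:
After byte 1 (0x02): reg=0xA2
After byte 2 (0x48): reg=0x98
After byte 3 (0x6C): reg=0xC2
Register before byte 4: 0xC2
After XOR with byte 0x64: 0xA6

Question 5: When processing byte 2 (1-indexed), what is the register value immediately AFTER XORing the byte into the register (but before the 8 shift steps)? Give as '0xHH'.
Register before byte 2: 0xA2
Byte 2: 0x48
0xA2 XOR 0x48 = 0xEA

Answer: 0xEA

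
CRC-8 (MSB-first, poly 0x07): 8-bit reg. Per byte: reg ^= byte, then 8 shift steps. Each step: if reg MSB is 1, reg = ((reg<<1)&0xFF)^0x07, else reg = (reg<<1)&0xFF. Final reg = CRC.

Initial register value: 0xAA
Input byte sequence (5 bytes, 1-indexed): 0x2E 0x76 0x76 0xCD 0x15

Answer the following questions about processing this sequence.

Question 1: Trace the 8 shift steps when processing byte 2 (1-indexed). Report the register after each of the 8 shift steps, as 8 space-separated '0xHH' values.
After byte 1 (0x2E): reg=0x95
Register before byte 2: 0x95
After XOR with byte 0x76: 0xE3

Answer: 0xC1 0x85 0x0D 0x1A 0x34 0x68 0xD0 0xA7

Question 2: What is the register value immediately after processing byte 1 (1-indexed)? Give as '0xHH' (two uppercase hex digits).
After byte 1 (0x2E): reg=0x95

Answer: 0x95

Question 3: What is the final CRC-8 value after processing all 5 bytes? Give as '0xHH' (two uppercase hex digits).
After byte 1 (0x2E): reg=0x95
After byte 2 (0x76): reg=0xA7
After byte 3 (0x76): reg=0x39
After byte 4 (0xCD): reg=0xC2
After byte 5 (0x15): reg=0x2B

Answer: 0x2B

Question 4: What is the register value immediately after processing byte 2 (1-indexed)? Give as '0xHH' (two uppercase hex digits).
Answer: 0xA7

Derivation:
After byte 1 (0x2E): reg=0x95
After byte 2 (0x76): reg=0xA7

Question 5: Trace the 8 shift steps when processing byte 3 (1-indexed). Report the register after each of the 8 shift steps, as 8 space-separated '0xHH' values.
Answer: 0xA5 0x4D 0x9A 0x33 0x66 0xCC 0x9F 0x39

Derivation:
After byte 1 (0x2E): reg=0x95
After byte 2 (0x76): reg=0xA7
Register before byte 3: 0xA7
After XOR with byte 0x76: 0xD1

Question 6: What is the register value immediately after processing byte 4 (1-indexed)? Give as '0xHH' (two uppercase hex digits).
After byte 1 (0x2E): reg=0x95
After byte 2 (0x76): reg=0xA7
After byte 3 (0x76): reg=0x39
After byte 4 (0xCD): reg=0xC2

Answer: 0xC2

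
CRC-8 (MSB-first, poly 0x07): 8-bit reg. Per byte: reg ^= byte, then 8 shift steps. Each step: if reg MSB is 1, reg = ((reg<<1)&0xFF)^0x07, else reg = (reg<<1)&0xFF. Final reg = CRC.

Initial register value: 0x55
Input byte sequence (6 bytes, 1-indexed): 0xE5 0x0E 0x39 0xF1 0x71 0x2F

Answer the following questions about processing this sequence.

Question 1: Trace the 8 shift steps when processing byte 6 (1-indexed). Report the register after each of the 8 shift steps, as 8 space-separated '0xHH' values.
Answer: 0x47 0x8E 0x1B 0x36 0x6C 0xD8 0xB7 0x69

Derivation:
After byte 1 (0xE5): reg=0x19
After byte 2 (0x0E): reg=0x65
After byte 3 (0x39): reg=0x93
After byte 4 (0xF1): reg=0x29
After byte 5 (0x71): reg=0x8F
Register before byte 6: 0x8F
After XOR with byte 0x2F: 0xA0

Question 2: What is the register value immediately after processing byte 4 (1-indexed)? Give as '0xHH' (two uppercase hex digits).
After byte 1 (0xE5): reg=0x19
After byte 2 (0x0E): reg=0x65
After byte 3 (0x39): reg=0x93
After byte 4 (0xF1): reg=0x29

Answer: 0x29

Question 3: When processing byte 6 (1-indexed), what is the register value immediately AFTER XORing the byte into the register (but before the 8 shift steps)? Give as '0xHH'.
Register before byte 6: 0x8F
Byte 6: 0x2F
0x8F XOR 0x2F = 0xA0

Answer: 0xA0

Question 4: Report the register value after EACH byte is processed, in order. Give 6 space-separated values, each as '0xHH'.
0x19 0x65 0x93 0x29 0x8F 0x69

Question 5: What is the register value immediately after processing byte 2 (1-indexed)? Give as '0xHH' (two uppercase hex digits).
After byte 1 (0xE5): reg=0x19
After byte 2 (0x0E): reg=0x65

Answer: 0x65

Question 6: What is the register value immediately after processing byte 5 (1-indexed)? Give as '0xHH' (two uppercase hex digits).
Answer: 0x8F

Derivation:
After byte 1 (0xE5): reg=0x19
After byte 2 (0x0E): reg=0x65
After byte 3 (0x39): reg=0x93
After byte 4 (0xF1): reg=0x29
After byte 5 (0x71): reg=0x8F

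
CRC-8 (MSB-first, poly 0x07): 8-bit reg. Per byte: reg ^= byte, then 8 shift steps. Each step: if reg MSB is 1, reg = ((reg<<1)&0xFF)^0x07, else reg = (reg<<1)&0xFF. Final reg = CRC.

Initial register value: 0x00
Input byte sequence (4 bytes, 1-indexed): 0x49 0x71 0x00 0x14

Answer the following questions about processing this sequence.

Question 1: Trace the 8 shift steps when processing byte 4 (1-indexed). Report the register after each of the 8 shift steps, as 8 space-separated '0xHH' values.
Answer: 0x3E 0x7C 0xF8 0xF7 0xE9 0xD5 0xAD 0x5D

Derivation:
After byte 1 (0x49): reg=0xF8
After byte 2 (0x71): reg=0xB6
After byte 3 (0x00): reg=0x0B
Register before byte 4: 0x0B
After XOR with byte 0x14: 0x1F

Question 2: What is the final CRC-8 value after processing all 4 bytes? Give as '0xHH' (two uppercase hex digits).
After byte 1 (0x49): reg=0xF8
After byte 2 (0x71): reg=0xB6
After byte 3 (0x00): reg=0x0B
After byte 4 (0x14): reg=0x5D

Answer: 0x5D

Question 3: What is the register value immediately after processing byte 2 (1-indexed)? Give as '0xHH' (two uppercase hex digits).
Answer: 0xB6

Derivation:
After byte 1 (0x49): reg=0xF8
After byte 2 (0x71): reg=0xB6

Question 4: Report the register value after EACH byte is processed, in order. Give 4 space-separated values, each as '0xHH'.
0xF8 0xB6 0x0B 0x5D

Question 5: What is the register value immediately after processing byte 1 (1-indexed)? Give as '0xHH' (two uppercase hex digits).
Answer: 0xF8

Derivation:
After byte 1 (0x49): reg=0xF8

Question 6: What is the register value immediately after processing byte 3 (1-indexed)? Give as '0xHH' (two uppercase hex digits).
Answer: 0x0B

Derivation:
After byte 1 (0x49): reg=0xF8
After byte 2 (0x71): reg=0xB6
After byte 3 (0x00): reg=0x0B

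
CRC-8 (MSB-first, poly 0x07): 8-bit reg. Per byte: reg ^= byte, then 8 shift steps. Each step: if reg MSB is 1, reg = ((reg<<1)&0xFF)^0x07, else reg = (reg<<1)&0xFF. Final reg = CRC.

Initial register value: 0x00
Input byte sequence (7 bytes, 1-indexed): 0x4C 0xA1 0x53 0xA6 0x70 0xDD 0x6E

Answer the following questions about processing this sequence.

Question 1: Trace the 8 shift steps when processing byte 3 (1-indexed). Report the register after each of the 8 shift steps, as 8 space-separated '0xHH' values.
After byte 1 (0x4C): reg=0xE3
After byte 2 (0xA1): reg=0xC9
Register before byte 3: 0xC9
After XOR with byte 0x53: 0x9A

Answer: 0x33 0x66 0xCC 0x9F 0x39 0x72 0xE4 0xCF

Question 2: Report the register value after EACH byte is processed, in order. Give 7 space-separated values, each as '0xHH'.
0xE3 0xC9 0xCF 0x18 0x1F 0x40 0xCA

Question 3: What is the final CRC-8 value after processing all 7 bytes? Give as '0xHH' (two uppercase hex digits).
Answer: 0xCA

Derivation:
After byte 1 (0x4C): reg=0xE3
After byte 2 (0xA1): reg=0xC9
After byte 3 (0x53): reg=0xCF
After byte 4 (0xA6): reg=0x18
After byte 5 (0x70): reg=0x1F
After byte 6 (0xDD): reg=0x40
After byte 7 (0x6E): reg=0xCA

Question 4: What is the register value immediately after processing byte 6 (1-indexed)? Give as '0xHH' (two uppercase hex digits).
After byte 1 (0x4C): reg=0xE3
After byte 2 (0xA1): reg=0xC9
After byte 3 (0x53): reg=0xCF
After byte 4 (0xA6): reg=0x18
After byte 5 (0x70): reg=0x1F
After byte 6 (0xDD): reg=0x40

Answer: 0x40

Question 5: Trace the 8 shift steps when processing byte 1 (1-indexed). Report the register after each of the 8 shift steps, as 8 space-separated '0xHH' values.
Register before byte 1: 0x00
After XOR with byte 0x4C: 0x4C

Answer: 0x98 0x37 0x6E 0xDC 0xBF 0x79 0xF2 0xE3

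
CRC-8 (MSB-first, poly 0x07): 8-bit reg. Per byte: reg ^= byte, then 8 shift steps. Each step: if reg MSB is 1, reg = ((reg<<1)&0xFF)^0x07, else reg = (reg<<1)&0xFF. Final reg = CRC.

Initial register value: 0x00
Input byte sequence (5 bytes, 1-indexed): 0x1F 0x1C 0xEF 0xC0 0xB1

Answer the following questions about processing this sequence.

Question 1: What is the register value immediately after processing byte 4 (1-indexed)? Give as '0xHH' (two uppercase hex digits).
After byte 1 (0x1F): reg=0x5D
After byte 2 (0x1C): reg=0xC0
After byte 3 (0xEF): reg=0xCD
After byte 4 (0xC0): reg=0x23

Answer: 0x23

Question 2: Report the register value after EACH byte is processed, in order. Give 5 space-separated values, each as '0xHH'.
0x5D 0xC0 0xCD 0x23 0xF7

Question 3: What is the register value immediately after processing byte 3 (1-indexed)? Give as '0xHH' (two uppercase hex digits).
Answer: 0xCD

Derivation:
After byte 1 (0x1F): reg=0x5D
After byte 2 (0x1C): reg=0xC0
After byte 3 (0xEF): reg=0xCD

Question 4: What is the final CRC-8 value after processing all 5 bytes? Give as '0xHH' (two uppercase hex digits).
Answer: 0xF7

Derivation:
After byte 1 (0x1F): reg=0x5D
After byte 2 (0x1C): reg=0xC0
After byte 3 (0xEF): reg=0xCD
After byte 4 (0xC0): reg=0x23
After byte 5 (0xB1): reg=0xF7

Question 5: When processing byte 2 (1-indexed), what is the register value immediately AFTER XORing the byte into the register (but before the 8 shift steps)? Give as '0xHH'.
Answer: 0x41

Derivation:
Register before byte 2: 0x5D
Byte 2: 0x1C
0x5D XOR 0x1C = 0x41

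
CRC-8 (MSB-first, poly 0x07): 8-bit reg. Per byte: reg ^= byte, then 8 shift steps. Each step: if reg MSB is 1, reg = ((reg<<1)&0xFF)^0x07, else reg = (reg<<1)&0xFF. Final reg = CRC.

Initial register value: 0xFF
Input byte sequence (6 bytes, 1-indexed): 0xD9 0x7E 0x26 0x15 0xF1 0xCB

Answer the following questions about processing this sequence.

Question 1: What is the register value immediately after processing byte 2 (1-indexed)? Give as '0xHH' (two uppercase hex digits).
After byte 1 (0xD9): reg=0xF2
After byte 2 (0x7E): reg=0xAD

Answer: 0xAD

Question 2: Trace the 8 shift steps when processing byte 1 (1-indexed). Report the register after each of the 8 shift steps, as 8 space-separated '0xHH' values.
Answer: 0x4C 0x98 0x37 0x6E 0xDC 0xBF 0x79 0xF2

Derivation:
Register before byte 1: 0xFF
After XOR with byte 0xD9: 0x26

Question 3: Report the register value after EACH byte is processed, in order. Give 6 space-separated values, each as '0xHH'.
0xF2 0xAD 0xB8 0x4A 0x28 0xA7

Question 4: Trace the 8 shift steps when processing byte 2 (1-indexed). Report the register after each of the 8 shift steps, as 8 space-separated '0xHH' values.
After byte 1 (0xD9): reg=0xF2
Register before byte 2: 0xF2
After XOR with byte 0x7E: 0x8C

Answer: 0x1F 0x3E 0x7C 0xF8 0xF7 0xE9 0xD5 0xAD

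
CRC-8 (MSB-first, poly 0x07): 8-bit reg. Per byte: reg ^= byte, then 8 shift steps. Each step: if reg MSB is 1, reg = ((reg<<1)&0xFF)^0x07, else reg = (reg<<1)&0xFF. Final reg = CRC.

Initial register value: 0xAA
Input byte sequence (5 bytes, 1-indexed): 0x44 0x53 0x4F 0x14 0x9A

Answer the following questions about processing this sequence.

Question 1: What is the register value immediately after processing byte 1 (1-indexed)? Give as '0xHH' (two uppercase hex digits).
After byte 1 (0x44): reg=0x84

Answer: 0x84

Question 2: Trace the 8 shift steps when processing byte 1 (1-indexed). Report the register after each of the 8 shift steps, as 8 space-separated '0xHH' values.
Register before byte 1: 0xAA
After XOR with byte 0x44: 0xEE

Answer: 0xDB 0xB1 0x65 0xCA 0x93 0x21 0x42 0x84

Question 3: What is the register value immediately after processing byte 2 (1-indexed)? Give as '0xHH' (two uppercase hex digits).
Answer: 0x2B

Derivation:
After byte 1 (0x44): reg=0x84
After byte 2 (0x53): reg=0x2B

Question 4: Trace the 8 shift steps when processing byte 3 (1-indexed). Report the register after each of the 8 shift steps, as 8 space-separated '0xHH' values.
Answer: 0xC8 0x97 0x29 0x52 0xA4 0x4F 0x9E 0x3B

Derivation:
After byte 1 (0x44): reg=0x84
After byte 2 (0x53): reg=0x2B
Register before byte 3: 0x2B
After XOR with byte 0x4F: 0x64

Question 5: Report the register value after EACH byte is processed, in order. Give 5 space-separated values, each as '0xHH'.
0x84 0x2B 0x3B 0xCD 0xA2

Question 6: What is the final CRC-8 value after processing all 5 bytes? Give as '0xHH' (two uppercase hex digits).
After byte 1 (0x44): reg=0x84
After byte 2 (0x53): reg=0x2B
After byte 3 (0x4F): reg=0x3B
After byte 4 (0x14): reg=0xCD
After byte 5 (0x9A): reg=0xA2

Answer: 0xA2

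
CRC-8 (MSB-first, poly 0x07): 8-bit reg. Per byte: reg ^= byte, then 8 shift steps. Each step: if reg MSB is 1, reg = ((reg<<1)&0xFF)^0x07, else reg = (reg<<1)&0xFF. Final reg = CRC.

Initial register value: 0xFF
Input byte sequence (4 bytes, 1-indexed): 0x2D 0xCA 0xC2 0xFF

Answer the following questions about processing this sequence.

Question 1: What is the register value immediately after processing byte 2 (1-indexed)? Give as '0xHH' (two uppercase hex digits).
After byte 1 (0x2D): reg=0x30
After byte 2 (0xCA): reg=0xE8

Answer: 0xE8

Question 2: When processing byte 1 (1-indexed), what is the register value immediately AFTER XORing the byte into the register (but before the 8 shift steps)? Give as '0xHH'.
Register before byte 1: 0xFF
Byte 1: 0x2D
0xFF XOR 0x2D = 0xD2

Answer: 0xD2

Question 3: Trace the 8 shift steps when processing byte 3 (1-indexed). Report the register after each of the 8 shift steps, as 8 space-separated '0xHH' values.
After byte 1 (0x2D): reg=0x30
After byte 2 (0xCA): reg=0xE8
Register before byte 3: 0xE8
After XOR with byte 0xC2: 0x2A

Answer: 0x54 0xA8 0x57 0xAE 0x5B 0xB6 0x6B 0xD6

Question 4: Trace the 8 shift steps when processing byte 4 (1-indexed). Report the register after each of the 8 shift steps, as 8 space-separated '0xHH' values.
Answer: 0x52 0xA4 0x4F 0x9E 0x3B 0x76 0xEC 0xDF

Derivation:
After byte 1 (0x2D): reg=0x30
After byte 2 (0xCA): reg=0xE8
After byte 3 (0xC2): reg=0xD6
Register before byte 4: 0xD6
After XOR with byte 0xFF: 0x29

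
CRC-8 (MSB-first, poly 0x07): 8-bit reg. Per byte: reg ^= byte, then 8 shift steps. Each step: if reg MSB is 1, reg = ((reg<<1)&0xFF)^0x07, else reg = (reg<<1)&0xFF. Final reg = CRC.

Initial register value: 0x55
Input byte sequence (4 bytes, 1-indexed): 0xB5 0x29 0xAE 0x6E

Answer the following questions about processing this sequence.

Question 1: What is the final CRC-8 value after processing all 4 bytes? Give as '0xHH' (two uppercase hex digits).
After byte 1 (0xB5): reg=0xAE
After byte 2 (0x29): reg=0x9C
After byte 3 (0xAE): reg=0x9E
After byte 4 (0x6E): reg=0xDE

Answer: 0xDE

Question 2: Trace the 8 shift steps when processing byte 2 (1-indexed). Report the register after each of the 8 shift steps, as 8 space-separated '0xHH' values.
Answer: 0x09 0x12 0x24 0x48 0x90 0x27 0x4E 0x9C

Derivation:
After byte 1 (0xB5): reg=0xAE
Register before byte 2: 0xAE
After XOR with byte 0x29: 0x87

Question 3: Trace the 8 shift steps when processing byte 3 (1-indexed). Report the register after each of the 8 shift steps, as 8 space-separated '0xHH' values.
Answer: 0x64 0xC8 0x97 0x29 0x52 0xA4 0x4F 0x9E

Derivation:
After byte 1 (0xB5): reg=0xAE
After byte 2 (0x29): reg=0x9C
Register before byte 3: 0x9C
After XOR with byte 0xAE: 0x32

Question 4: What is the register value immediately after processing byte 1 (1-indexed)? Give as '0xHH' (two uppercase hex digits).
After byte 1 (0xB5): reg=0xAE

Answer: 0xAE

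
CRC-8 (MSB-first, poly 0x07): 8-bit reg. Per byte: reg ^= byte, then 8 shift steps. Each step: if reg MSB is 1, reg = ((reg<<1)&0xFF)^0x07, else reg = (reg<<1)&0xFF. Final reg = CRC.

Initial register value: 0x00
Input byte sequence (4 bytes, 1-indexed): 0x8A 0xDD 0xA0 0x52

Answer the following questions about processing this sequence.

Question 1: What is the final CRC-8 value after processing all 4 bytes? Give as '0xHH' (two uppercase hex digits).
Answer: 0xB2

Derivation:
After byte 1 (0x8A): reg=0xBF
After byte 2 (0xDD): reg=0x29
After byte 3 (0xA0): reg=0xB6
After byte 4 (0x52): reg=0xB2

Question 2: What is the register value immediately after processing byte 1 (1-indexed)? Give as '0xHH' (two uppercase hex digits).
Answer: 0xBF

Derivation:
After byte 1 (0x8A): reg=0xBF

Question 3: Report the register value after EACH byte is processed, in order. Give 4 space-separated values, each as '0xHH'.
0xBF 0x29 0xB6 0xB2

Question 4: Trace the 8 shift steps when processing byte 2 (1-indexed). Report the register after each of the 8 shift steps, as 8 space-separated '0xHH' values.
After byte 1 (0x8A): reg=0xBF
Register before byte 2: 0xBF
After XOR with byte 0xDD: 0x62

Answer: 0xC4 0x8F 0x19 0x32 0x64 0xC8 0x97 0x29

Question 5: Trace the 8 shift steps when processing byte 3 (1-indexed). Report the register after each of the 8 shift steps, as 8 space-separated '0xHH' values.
After byte 1 (0x8A): reg=0xBF
After byte 2 (0xDD): reg=0x29
Register before byte 3: 0x29
After XOR with byte 0xA0: 0x89

Answer: 0x15 0x2A 0x54 0xA8 0x57 0xAE 0x5B 0xB6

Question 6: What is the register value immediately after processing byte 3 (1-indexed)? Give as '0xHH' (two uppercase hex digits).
Answer: 0xB6

Derivation:
After byte 1 (0x8A): reg=0xBF
After byte 2 (0xDD): reg=0x29
After byte 3 (0xA0): reg=0xB6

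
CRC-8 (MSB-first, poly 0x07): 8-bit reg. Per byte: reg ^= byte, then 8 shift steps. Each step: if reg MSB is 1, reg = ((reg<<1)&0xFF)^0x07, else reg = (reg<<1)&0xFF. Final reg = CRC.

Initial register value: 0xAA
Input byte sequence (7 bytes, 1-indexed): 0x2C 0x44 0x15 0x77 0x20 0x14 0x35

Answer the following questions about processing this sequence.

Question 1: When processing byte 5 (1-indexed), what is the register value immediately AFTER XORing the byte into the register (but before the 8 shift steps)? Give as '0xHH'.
Answer: 0x1C

Derivation:
Register before byte 5: 0x3C
Byte 5: 0x20
0x3C XOR 0x20 = 0x1C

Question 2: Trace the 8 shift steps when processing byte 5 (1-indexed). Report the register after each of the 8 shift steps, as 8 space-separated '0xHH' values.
Answer: 0x38 0x70 0xE0 0xC7 0x89 0x15 0x2A 0x54

Derivation:
After byte 1 (0x2C): reg=0x9B
After byte 2 (0x44): reg=0x13
After byte 3 (0x15): reg=0x12
After byte 4 (0x77): reg=0x3C
Register before byte 5: 0x3C
After XOR with byte 0x20: 0x1C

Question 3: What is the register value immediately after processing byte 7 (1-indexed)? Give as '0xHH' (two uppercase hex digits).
Answer: 0xD0

Derivation:
After byte 1 (0x2C): reg=0x9B
After byte 2 (0x44): reg=0x13
After byte 3 (0x15): reg=0x12
After byte 4 (0x77): reg=0x3C
After byte 5 (0x20): reg=0x54
After byte 6 (0x14): reg=0xC7
After byte 7 (0x35): reg=0xD0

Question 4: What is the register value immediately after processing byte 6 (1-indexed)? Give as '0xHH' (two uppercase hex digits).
After byte 1 (0x2C): reg=0x9B
After byte 2 (0x44): reg=0x13
After byte 3 (0x15): reg=0x12
After byte 4 (0x77): reg=0x3C
After byte 5 (0x20): reg=0x54
After byte 6 (0x14): reg=0xC7

Answer: 0xC7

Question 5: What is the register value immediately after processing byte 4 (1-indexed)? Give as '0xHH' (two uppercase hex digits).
After byte 1 (0x2C): reg=0x9B
After byte 2 (0x44): reg=0x13
After byte 3 (0x15): reg=0x12
After byte 4 (0x77): reg=0x3C

Answer: 0x3C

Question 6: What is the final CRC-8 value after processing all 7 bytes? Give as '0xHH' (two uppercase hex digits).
After byte 1 (0x2C): reg=0x9B
After byte 2 (0x44): reg=0x13
After byte 3 (0x15): reg=0x12
After byte 4 (0x77): reg=0x3C
After byte 5 (0x20): reg=0x54
After byte 6 (0x14): reg=0xC7
After byte 7 (0x35): reg=0xD0

Answer: 0xD0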